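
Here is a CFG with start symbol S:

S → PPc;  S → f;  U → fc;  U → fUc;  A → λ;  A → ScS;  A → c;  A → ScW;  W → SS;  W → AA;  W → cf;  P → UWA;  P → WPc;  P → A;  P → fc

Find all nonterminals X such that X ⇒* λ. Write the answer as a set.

{A, P, W}

Directly nullable (have an ε-rule): {A}.
P is nullable via P -> A (every symbol on the right is already known nullable).
W is nullable via W -> AA (every symbol on the right is already known nullable).
Not nullable: S, U — each has a terminal in every rule's right-hand side or depends on a non-nullable symbol.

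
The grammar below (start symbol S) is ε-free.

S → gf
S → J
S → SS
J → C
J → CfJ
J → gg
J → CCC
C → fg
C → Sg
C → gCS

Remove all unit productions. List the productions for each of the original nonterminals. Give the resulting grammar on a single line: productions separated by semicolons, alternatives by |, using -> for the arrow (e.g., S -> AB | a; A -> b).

Unit productions: J->C, S->J.
Unit pairs (A ⇒* B via units): (J,C), (S,C), (S,J).
S: inherits non-unit rules of {C, J, S} → CCC | CfJ | SS | Sg | fg | gCS | gf | gg.
C: inherits non-unit rules of {C} → Sg | fg | gCS.
J: inherits non-unit rules of {C, J} → CCC | CfJ | Sg | fg | gCS | gg.

S -> SS | Sg | fg | gf | gg | CCC | CfJ | gCS; C -> Sg | fg | gCS; J -> Sg | fg | gg | CCC | CfJ | gCS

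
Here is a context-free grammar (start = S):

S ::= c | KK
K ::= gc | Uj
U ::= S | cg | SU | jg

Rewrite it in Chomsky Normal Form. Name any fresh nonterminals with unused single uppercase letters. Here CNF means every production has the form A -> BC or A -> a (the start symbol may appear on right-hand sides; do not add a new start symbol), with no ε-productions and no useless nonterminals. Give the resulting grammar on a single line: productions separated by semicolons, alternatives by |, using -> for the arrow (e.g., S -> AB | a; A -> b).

S -> c | KK; A -> j; B -> g; C -> c; K -> BC | UA; U -> c | AB | CB | KK | SU

No ε-productions.
After unit-elimination: S -> c | KK; K -> Uj | gc; U -> c | KK | SU | cg | jg.
TERM: introduce C -> c, B -> g, A -> j and substitute in every rule of length ≥2.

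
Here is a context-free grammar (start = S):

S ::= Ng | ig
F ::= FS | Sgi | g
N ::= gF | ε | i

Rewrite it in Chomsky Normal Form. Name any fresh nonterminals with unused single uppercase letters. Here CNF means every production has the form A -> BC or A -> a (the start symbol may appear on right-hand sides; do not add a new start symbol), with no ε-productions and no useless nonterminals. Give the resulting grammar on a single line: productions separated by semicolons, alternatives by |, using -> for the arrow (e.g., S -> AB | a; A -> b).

Nullable: {N}; after ε-elimination: S -> g | Ng | ig; F -> g | FS | Sgi; N -> i | gF.
No unit productions to eliminate.
TERM: introduce A -> g, B -> i and substitute in every rule of length ≥2.
BIN: F -> SAB becomes F -> SC, C -> AB.

S -> g | BA | NA; A -> g; B -> i; C -> AB; F -> g | FS | SC; N -> i | AF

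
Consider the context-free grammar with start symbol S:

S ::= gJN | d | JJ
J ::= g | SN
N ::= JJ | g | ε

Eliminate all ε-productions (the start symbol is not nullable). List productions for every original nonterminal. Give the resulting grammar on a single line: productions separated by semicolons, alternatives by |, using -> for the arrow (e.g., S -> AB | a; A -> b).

Nullable set: {N}.
S -> gJN: N nullable, giving gJ | gJN.
J -> SN: N nullable, giving S | SN.
Drop N -> ε.
Unchanged (no nullable symbols): S -> JJ; S -> d; J -> g; N -> JJ; N -> g.

S -> d | JJ | gJ | gJN; J -> S | g | SN; N -> g | JJ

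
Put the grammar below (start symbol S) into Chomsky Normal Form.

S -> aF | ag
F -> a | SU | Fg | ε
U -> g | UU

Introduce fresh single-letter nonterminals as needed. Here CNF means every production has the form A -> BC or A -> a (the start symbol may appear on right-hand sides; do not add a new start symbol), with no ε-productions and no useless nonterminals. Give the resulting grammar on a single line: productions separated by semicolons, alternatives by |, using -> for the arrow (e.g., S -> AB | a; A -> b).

Nullable: {F}; after ε-elimination: S -> a | aF | ag; F -> a | g | Fg | SU; U -> g | UU.
No unit productions to eliminate.
TERM: introduce B -> a, A -> g and substitute in every rule of length ≥2.

S -> a | BA | BF; A -> g; B -> a; F -> a | g | FA | SU; U -> g | UU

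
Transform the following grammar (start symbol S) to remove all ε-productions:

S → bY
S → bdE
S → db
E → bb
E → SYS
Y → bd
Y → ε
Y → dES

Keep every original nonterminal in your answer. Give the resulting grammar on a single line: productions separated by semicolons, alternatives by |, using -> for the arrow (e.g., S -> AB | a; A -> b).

S -> b | bY | db | bdE; E -> SS | bb | SYS; Y -> bd | dES

Nullable set: {Y}.
S -> bY: Y nullable, giving b | bY.
E -> SYS: Y nullable, giving SS | SYS.
Drop Y -> ε.
Unchanged (no nullable symbols): S -> bdE; S -> db; E -> bb; Y -> bd; Y -> dES.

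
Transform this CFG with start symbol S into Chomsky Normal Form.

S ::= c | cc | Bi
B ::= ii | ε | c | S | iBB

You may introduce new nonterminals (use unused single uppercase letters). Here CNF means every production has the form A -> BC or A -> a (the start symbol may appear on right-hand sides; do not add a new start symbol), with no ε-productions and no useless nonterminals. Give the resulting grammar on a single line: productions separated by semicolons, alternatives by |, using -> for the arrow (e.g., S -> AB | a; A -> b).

Nullable: {B}; after ε-elimination: S -> c | i | Bi | cc; B -> S | c | i | iB | ii | iBB.
After unit-elimination: S -> c | i | Bi | cc; B -> c | i | Bi | cc | iB | ii | iBB.
TERM: introduce C -> c, A -> i and substitute in every rule of length ≥2.
BIN: B -> ABB becomes B -> AD, D -> BB.

S -> c | i | BA | CC; A -> i; B -> c | i | AA | AB | AD | BA | CC; C -> c; D -> BB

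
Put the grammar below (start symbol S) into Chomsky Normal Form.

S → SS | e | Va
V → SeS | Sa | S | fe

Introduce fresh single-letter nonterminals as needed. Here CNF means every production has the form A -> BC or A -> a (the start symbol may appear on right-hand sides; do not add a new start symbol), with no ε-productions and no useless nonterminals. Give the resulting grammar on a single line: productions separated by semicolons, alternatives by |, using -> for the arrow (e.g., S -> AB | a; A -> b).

No ε-productions.
After unit-elimination: S -> e | SS | Va; V -> e | SS | Sa | Va | fe | SeS.
TERM: introduce A -> a, B -> e, C -> f and substitute in every rule of length ≥2.
BIN: V -> SBS becomes V -> SD, D -> BS.

S -> e | SS | VA; A -> a; B -> e; C -> f; D -> BS; V -> e | CB | SA | SD | SS | VA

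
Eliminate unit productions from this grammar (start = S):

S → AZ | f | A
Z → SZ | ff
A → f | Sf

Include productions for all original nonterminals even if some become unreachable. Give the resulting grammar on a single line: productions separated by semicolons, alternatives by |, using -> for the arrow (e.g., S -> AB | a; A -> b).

Unit productions: S->A.
Unit pairs (A ⇒* B via units): (S,A).
S: inherits non-unit rules of {A, S} → AZ | Sf | f.
A: inherits non-unit rules of {A} → Sf | f.
Z: inherits non-unit rules of {Z} → SZ | ff.

S -> f | AZ | Sf; A -> f | Sf; Z -> SZ | ff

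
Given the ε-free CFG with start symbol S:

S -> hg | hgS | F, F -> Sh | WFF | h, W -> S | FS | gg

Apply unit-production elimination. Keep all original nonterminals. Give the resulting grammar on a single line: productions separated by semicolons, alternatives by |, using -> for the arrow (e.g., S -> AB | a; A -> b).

S -> h | Sh | hg | WFF | hgS; F -> h | Sh | WFF; W -> h | FS | Sh | gg | hg | WFF | hgS

Unit productions: S->F, W->S.
Unit pairs (A ⇒* B via units): (S,F), (W,F), (W,S).
S: inherits non-unit rules of {F, S} → Sh | WFF | h | hg | hgS.
F: inherits non-unit rules of {F} → Sh | WFF | h.
W: inherits non-unit rules of {F, S, W} → FS | Sh | WFF | gg | h | hg | hgS.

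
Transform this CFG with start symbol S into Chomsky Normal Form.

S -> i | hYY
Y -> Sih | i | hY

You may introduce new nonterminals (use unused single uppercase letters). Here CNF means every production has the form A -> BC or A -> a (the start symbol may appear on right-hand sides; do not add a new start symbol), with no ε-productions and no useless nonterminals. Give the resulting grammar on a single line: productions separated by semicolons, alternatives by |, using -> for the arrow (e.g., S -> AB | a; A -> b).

S -> i | AC; A -> h; B -> i; C -> YY; D -> BA; Y -> i | AY | SD

No ε-productions.
No unit productions to eliminate.
TERM: introduce A -> h, B -> i and substitute in every rule of length ≥2.
BIN: S -> AYY becomes S -> AC, C -> YY; Y -> SBA becomes Y -> SD, D -> BA.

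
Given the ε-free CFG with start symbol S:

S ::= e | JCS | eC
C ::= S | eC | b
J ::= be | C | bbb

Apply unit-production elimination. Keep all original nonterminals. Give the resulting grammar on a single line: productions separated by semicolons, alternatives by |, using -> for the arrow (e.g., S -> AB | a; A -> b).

Unit productions: C->S, J->C.
Unit pairs (A ⇒* B via units): (C,S), (J,C), (J,S).
S: inherits non-unit rules of {S} → JCS | e | eC.
C: inherits non-unit rules of {C, S} → JCS | b | e | eC.
J: inherits non-unit rules of {C, J, S} → JCS | b | bbb | be | e | eC.

S -> e | eC | JCS; C -> b | e | eC | JCS; J -> b | e | be | eC | JCS | bbb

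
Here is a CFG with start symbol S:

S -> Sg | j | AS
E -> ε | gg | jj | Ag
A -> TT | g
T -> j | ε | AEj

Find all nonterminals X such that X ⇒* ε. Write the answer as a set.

Directly nullable (have an ε-rule): {E, T}.
A is nullable via A -> TT (every symbol on the right is already known nullable).
Not nullable: S — each has a terminal in every rule's right-hand side or depends on a non-nullable symbol.

{A, E, T}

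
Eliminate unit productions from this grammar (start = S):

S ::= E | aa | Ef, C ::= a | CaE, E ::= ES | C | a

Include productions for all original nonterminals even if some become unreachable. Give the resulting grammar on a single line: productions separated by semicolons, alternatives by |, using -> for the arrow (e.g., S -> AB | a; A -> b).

S -> a | ES | Ef | aa | CaE; C -> a | CaE; E -> a | ES | CaE

Unit productions: E->C, S->E.
Unit pairs (A ⇒* B via units): (E,C), (S,C), (S,E).
S: inherits non-unit rules of {C, E, S} → CaE | ES | Ef | a | aa.
C: inherits non-unit rules of {C} → CaE | a.
E: inherits non-unit rules of {C, E} → CaE | ES | a.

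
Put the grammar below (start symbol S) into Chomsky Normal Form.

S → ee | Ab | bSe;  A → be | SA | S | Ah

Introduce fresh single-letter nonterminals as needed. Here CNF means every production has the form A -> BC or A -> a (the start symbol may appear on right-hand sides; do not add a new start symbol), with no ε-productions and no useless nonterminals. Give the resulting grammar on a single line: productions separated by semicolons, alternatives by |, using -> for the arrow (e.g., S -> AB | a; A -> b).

S -> AB | BF | DD; A -> AB | AC | BD | BE | DD | SA; B -> b; C -> h; D -> e; E -> SD; F -> SD

No ε-productions.
After unit-elimination: S -> Ab | ee | bSe; A -> Ab | Ah | SA | be | ee | bSe.
TERM: introduce B -> b, D -> e, C -> h and substitute in every rule of length ≥2.
BIN: A -> BSD becomes A -> BE, E -> SD; S -> BSD becomes S -> BF, F -> SD.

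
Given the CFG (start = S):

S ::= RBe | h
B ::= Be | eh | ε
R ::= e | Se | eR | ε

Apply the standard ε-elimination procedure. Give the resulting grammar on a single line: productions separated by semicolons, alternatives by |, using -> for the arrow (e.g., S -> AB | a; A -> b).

S -> e | h | Be | Re | RBe; B -> e | Be | eh; R -> e | Se | eR

Nullable set: {B, R}.
S -> RBe: R, B nullable, giving Be | RBe | Re | e.
Drop B -> ε.
B -> Be: B nullable, giving Be | e.
Drop R -> ε.
R -> eR: R nullable, giving e | eR.
Unchanged (no nullable symbols): S -> h; B -> eh; R -> Se; R -> e.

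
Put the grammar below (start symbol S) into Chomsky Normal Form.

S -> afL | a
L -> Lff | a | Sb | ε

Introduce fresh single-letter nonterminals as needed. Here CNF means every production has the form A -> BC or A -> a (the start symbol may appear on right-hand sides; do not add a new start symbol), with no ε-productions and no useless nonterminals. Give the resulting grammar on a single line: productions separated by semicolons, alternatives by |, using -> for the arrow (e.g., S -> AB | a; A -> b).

Nullable: {L}; after ε-elimination: S -> a | af | afL; L -> a | Sb | ff | Lff.
No unit productions to eliminate.
TERM: introduce C -> a, B -> b, A -> f and substitute in every rule of length ≥2.
BIN: L -> LAA becomes L -> LD, D -> AA; S -> CAL becomes S -> CE, E -> AL.

S -> a | CA | CE; A -> f; B -> b; C -> a; D -> AA; E -> AL; L -> a | AA | LD | SB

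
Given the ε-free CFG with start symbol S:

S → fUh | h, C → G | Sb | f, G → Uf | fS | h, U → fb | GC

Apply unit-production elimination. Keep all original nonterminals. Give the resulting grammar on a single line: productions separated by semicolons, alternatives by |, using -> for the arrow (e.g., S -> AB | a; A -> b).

S -> h | fUh; C -> f | h | Sb | Uf | fS; G -> h | Uf | fS; U -> GC | fb

Unit productions: C->G.
Unit pairs (A ⇒* B via units): (C,G).
S: inherits non-unit rules of {S} → fUh | h.
C: inherits non-unit rules of {C, G} → Sb | Uf | f | fS | h.
G: inherits non-unit rules of {G} → Uf | fS | h.
U: inherits non-unit rules of {U} → GC | fb.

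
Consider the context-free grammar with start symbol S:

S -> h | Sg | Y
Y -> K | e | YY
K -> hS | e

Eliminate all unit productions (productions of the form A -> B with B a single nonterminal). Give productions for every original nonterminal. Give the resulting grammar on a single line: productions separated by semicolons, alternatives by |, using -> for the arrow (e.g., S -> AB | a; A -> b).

Unit productions: S->Y, Y->K.
Unit pairs (A ⇒* B via units): (S,K), (S,Y), (Y,K).
S: inherits non-unit rules of {K, S, Y} → Sg | YY | e | h | hS.
K: inherits non-unit rules of {K} → e | hS.
Y: inherits non-unit rules of {K, Y} → YY | e | hS.

S -> e | h | Sg | YY | hS; K -> e | hS; Y -> e | YY | hS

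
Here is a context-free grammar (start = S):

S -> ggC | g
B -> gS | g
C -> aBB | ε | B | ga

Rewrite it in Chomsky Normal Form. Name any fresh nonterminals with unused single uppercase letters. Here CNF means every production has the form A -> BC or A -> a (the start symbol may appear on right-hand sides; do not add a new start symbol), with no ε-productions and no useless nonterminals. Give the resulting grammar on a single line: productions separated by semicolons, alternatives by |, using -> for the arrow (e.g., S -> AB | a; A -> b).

S -> g | AA | AF; A -> g; B -> g | AS; C -> g | AD | AS | DE; D -> a; E -> BB; F -> AC

Nullable: {C}; after ε-elimination: S -> g | gg | ggC; B -> g | gS; C -> B | ga | aBB.
After unit-elimination: S -> g | gg | ggC; B -> g | gS; C -> g | gS | ga | aBB.
TERM: introduce D -> a, A -> g and substitute in every rule of length ≥2.
BIN: C -> DBB becomes C -> DE, E -> BB; S -> AAC becomes S -> AF, F -> AC.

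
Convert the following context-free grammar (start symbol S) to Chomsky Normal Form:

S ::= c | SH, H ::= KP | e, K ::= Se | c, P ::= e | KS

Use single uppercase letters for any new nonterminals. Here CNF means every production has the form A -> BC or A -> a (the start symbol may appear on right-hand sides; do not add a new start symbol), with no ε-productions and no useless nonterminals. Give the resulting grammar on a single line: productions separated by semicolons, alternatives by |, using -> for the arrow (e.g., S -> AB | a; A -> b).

S -> c | SH; A -> e; H -> e | KP; K -> c | SA; P -> e | KS

No ε-productions.
No unit productions to eliminate.
TERM: introduce A -> e and substitute in every rule of length ≥2.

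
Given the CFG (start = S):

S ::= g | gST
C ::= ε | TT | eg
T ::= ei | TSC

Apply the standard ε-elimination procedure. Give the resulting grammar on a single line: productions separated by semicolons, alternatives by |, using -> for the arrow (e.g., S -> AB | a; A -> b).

Nullable set: {C}.
Drop C -> ε.
T -> TSC: C nullable, giving TS | TSC.
Unchanged (no nullable symbols): S -> g; S -> gST; C -> TT; C -> eg; T -> ei.

S -> g | gST; C -> TT | eg; T -> TS | ei | TSC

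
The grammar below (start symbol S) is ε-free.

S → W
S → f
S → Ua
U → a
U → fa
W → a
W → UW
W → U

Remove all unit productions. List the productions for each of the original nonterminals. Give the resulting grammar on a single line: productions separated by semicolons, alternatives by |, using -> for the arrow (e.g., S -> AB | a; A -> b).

S -> a | f | UW | Ua | fa; U -> a | fa; W -> a | UW | fa

Unit productions: S->W, W->U.
Unit pairs (A ⇒* B via units): (S,U), (S,W), (W,U).
S: inherits non-unit rules of {S, U, W} → UW | Ua | a | f | fa.
U: inherits non-unit rules of {U} → a | fa.
W: inherits non-unit rules of {U, W} → UW | a | fa.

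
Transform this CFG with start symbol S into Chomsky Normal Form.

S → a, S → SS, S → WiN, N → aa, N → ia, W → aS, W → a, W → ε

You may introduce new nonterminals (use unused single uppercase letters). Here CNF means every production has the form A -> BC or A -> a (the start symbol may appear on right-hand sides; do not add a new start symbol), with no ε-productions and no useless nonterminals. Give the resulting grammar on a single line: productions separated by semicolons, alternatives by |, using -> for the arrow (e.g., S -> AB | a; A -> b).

Nullable: {W}; after ε-elimination: S -> a | SS | iN | WiN; N -> aa | ia; W -> a | aS.
No unit productions to eliminate.
TERM: introduce A -> a, B -> i and substitute in every rule of length ≥2.
BIN: S -> WBN becomes S -> WC, C -> BN.

S -> a | BN | SS | WC; A -> a; B -> i; C -> BN; N -> AA | BA; W -> a | AS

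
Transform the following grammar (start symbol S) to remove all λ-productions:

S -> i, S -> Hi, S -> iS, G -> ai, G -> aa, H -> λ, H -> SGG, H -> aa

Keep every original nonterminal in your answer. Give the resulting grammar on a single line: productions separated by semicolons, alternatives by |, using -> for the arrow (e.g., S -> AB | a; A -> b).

Nullable set: {H}.
S -> Hi: H nullable, giving Hi | i.
Drop H -> λ.
Unchanged (no nullable symbols): S -> i; S -> iS; G -> aa; G -> ai; H -> SGG; H -> aa.

S -> i | Hi | iS; G -> aa | ai; H -> aa | SGG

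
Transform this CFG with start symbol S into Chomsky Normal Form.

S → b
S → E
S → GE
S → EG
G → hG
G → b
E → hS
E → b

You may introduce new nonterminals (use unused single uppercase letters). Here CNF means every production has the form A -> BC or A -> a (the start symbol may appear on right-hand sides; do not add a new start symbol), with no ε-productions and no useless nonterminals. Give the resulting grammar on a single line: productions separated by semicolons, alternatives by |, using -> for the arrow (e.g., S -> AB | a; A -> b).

No ε-productions.
After unit-elimination: S -> b | EG | GE | hS; E -> b | hS; G -> b | hG.
TERM: introduce A -> h and substitute in every rule of length ≥2.

S -> b | AS | EG | GE; A -> h; E -> b | AS; G -> b | AG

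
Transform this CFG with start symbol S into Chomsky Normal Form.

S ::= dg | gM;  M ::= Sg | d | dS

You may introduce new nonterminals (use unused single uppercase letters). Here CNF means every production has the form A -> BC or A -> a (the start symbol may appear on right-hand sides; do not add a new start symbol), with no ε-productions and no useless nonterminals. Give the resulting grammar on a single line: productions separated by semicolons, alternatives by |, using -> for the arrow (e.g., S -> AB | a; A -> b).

No ε-productions.
No unit productions to eliminate.
TERM: introduce B -> d, A -> g and substitute in every rule of length ≥2.

S -> AM | BA; A -> g; B -> d; M -> d | BS | SA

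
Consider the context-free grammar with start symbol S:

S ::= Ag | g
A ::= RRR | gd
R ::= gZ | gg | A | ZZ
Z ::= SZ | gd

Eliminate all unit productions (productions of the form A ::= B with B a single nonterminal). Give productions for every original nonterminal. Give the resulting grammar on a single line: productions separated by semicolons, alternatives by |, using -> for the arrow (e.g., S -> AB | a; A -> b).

S -> g | Ag; A -> gd | RRR; R -> ZZ | gZ | gd | gg | RRR; Z -> SZ | gd

Unit productions: R->A.
Unit pairs (A ⇒* B via units): (R,A).
S: inherits non-unit rules of {S} → Ag | g.
A: inherits non-unit rules of {A} → RRR | gd.
R: inherits non-unit rules of {A, R} → RRR | ZZ | gZ | gd | gg.
Z: inherits non-unit rules of {Z} → SZ | gd.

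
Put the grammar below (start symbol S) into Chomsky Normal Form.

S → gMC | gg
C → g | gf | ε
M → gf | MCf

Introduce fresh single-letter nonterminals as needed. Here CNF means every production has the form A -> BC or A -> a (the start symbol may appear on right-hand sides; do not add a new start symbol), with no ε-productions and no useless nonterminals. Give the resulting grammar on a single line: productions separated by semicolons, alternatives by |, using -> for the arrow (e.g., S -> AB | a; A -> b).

S -> AA | AE | AM; A -> g; B -> f; C -> g | AB; D -> CB; E -> MC; M -> AB | MB | MD

Nullable: {C}; after ε-elimination: S -> gM | gg | gMC; C -> g | gf; M -> Mf | gf | MCf.
No unit productions to eliminate.
TERM: introduce B -> f, A -> g and substitute in every rule of length ≥2.
BIN: M -> MCB becomes M -> MD, D -> CB; S -> AMC becomes S -> AE, E -> MC.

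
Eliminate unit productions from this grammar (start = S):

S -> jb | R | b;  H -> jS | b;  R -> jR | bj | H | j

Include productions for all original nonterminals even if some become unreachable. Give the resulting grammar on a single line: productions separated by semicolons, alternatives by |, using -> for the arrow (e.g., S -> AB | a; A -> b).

Unit productions: R->H, S->R.
Unit pairs (A ⇒* B via units): (R,H), (S,H), (S,R).
S: inherits non-unit rules of {H, R, S} → b | bj | j | jR | jS | jb.
H: inherits non-unit rules of {H} → b | jS.
R: inherits non-unit rules of {H, R} → b | bj | j | jR | jS.

S -> b | j | bj | jR | jS | jb; H -> b | jS; R -> b | j | bj | jR | jS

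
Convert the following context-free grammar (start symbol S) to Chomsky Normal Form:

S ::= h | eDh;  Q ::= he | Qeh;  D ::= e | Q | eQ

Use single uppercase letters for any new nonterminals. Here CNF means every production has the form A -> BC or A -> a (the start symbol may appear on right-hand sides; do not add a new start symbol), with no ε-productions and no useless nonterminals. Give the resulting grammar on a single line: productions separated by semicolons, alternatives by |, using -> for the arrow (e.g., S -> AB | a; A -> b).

No ε-productions.
After unit-elimination: S -> h | eDh; D -> e | eQ | he | Qeh; Q -> he | Qeh.
TERM: introduce A -> e, B -> h and substitute in every rule of length ≥2.
BIN: D -> QAB becomes D -> QC, C -> AB; Q -> QAB becomes Q -> QE, E -> AB; S -> ADB becomes S -> AF, F -> DB.

S -> h | AF; A -> e; B -> h; C -> AB; D -> e | AQ | BA | QC; E -> AB; F -> DB; Q -> BA | QE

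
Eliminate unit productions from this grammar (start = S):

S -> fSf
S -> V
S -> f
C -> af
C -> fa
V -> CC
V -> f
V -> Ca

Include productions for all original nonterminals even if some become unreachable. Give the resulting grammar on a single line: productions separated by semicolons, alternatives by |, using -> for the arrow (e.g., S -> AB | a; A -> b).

Unit productions: S->V.
Unit pairs (A ⇒* B via units): (S,V).
S: inherits non-unit rules of {S, V} → CC | Ca | f | fSf.
C: inherits non-unit rules of {C} → af | fa.
V: inherits non-unit rules of {V} → CC | Ca | f.

S -> f | CC | Ca | fSf; C -> af | fa; V -> f | CC | Ca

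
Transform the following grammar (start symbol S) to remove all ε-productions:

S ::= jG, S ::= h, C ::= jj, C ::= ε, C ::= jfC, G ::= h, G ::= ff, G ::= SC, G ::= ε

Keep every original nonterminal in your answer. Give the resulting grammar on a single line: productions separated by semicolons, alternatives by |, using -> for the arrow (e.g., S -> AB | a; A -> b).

S -> h | j | jG; C -> jf | jj | jfC; G -> S | h | SC | ff

Nullable set: {C, G}.
S -> jG: G nullable, giving j | jG.
Drop C -> ε.
C -> jfC: C nullable, giving jf | jfC.
Drop G -> ε.
G -> SC: C nullable, giving S | SC.
Unchanged (no nullable symbols): S -> h; C -> jj; G -> ff; G -> h.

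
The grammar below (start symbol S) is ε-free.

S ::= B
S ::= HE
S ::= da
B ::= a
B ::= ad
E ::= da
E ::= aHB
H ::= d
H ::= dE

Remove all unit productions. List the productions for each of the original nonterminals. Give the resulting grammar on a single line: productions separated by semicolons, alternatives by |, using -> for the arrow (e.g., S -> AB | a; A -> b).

S -> a | HE | ad | da; B -> a | ad; E -> da | aHB; H -> d | dE

Unit productions: S->B.
Unit pairs (A ⇒* B via units): (S,B).
S: inherits non-unit rules of {B, S} → HE | a | ad | da.
B: inherits non-unit rules of {B} → a | ad.
E: inherits non-unit rules of {E} → aHB | da.
H: inherits non-unit rules of {H} → d | dE.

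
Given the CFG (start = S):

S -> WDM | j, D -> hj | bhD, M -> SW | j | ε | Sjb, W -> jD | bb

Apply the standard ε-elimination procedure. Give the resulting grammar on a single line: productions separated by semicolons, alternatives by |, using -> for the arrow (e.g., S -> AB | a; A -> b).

Nullable set: {M}.
S -> WDM: M nullable, giving WD | WDM.
Drop M -> ε.
Unchanged (no nullable symbols): S -> j; D -> bhD; D -> hj; M -> SW; M -> Sjb; M -> j; W -> bb; W -> jD.

S -> j | WD | WDM; D -> hj | bhD; M -> j | SW | Sjb; W -> bb | jD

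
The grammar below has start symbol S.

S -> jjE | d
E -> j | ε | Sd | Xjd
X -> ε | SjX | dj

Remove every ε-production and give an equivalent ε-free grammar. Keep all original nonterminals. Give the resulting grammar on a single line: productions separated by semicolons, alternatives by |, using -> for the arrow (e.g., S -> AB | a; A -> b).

Nullable set: {E, X}.
S -> jjE: E nullable, giving jj | jjE.
Drop E -> ε.
E -> Xjd: X nullable, giving Xjd | jd.
Drop X -> ε.
X -> SjX: X nullable, giving Sj | SjX.
Unchanged (no nullable symbols): S -> d; E -> Sd; E -> j; X -> dj.

S -> d | jj | jjE; E -> j | Sd | jd | Xjd; X -> Sj | dj | SjX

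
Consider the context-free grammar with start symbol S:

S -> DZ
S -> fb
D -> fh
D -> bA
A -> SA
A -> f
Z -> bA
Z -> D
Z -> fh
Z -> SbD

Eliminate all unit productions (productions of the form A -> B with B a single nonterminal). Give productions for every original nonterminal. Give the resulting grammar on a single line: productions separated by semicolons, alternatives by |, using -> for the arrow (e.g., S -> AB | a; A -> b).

S -> DZ | fb; A -> f | SA; D -> bA | fh; Z -> bA | fh | SbD

Unit productions: Z->D.
Unit pairs (A ⇒* B via units): (Z,D).
S: inherits non-unit rules of {S} → DZ | fb.
A: inherits non-unit rules of {A} → SA | f.
D: inherits non-unit rules of {D} → bA | fh.
Z: inherits non-unit rules of {D, Z} → SbD | bA | fh.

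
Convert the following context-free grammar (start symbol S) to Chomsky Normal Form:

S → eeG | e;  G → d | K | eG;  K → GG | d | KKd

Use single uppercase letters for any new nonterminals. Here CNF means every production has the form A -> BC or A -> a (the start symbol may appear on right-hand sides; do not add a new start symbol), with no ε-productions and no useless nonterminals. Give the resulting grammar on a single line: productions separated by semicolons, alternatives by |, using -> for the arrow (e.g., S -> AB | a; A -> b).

No ε-productions.
After unit-elimination: S -> e | eeG; G -> d | GG | eG | KKd; K -> d | GG | KKd.
TERM: introduce A -> d, B -> e and substitute in every rule of length ≥2.
BIN: G -> KKA becomes G -> KC, C -> KA; K -> KKA becomes K -> KD, D -> KA; S -> BBG becomes S -> BE, E -> BG.

S -> e | BE; A -> d; B -> e; C -> KA; D -> KA; E -> BG; G -> d | BG | GG | KC; K -> d | GG | KD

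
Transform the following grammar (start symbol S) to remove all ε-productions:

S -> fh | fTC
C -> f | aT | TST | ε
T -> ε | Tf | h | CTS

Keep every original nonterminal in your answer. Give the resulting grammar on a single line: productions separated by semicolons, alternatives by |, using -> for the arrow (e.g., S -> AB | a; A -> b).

S -> f | fC | fT | fh | fTC; C -> S | a | f | ST | TS | aT | TST; T -> S | f | h | CS | TS | Tf | CTS

Nullable set: {C, T}.
S -> fTC: T, C nullable, giving f | fC | fT | fTC.
Drop C -> ε.
C -> TST: T, T nullable, giving S | ST | TS | TST.
C -> aT: T nullable, giving a | aT.
Drop T -> ε.
T -> CTS: C, T nullable, giving CS | CTS | S | TS.
T -> Tf: T nullable, giving Tf | f.
Unchanged (no nullable symbols): S -> fh; C -> f; T -> h.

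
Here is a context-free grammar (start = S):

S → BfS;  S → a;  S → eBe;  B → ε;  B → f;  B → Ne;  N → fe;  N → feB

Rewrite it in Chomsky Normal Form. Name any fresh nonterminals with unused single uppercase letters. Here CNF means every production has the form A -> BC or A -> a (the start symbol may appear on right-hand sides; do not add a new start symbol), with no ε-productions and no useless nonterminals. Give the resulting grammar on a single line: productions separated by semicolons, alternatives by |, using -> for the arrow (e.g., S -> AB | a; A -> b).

Nullable: {B}; after ε-elimination: S -> a | ee | fS | BfS | eBe; B -> f | Ne; N -> fe | feB.
No unit productions to eliminate.
TERM: introduce A -> e, C -> f and substitute in every rule of length ≥2.
BIN: N -> CAB becomes N -> CD, D -> AB; S -> ABA becomes S -> AE, E -> BA; S -> BCS becomes S -> BF, F -> CS.

S -> a | AA | AE | BF | CS; A -> e; B -> f | NA; C -> f; D -> AB; E -> BA; F -> CS; N -> CA | CD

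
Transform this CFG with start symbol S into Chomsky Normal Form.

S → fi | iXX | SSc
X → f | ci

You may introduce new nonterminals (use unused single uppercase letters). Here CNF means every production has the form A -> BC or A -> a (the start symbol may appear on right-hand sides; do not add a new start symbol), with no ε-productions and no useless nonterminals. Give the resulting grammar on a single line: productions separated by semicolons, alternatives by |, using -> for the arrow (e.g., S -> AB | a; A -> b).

S -> BC | CD | SE; A -> c; B -> f; C -> i; D -> XX; E -> SA; X -> f | AC

No ε-productions.
No unit productions to eliminate.
TERM: introduce A -> c, B -> f, C -> i and substitute in every rule of length ≥2.
BIN: S -> CXX becomes S -> CD, D -> XX; S -> SSA becomes S -> SE, E -> SA.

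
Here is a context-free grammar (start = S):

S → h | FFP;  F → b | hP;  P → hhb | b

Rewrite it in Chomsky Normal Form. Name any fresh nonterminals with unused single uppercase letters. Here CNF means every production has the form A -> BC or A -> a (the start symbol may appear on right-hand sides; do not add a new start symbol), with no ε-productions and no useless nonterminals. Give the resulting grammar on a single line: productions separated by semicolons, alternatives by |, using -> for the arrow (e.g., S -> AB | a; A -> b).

No ε-productions.
No unit productions to eliminate.
TERM: introduce B -> b, A -> h and substitute in every rule of length ≥2.
BIN: P -> AAB becomes P -> AC, C -> AB; S -> FFP becomes S -> FD, D -> FP.

S -> h | FD; A -> h; B -> b; C -> AB; D -> FP; F -> b | AP; P -> b | AC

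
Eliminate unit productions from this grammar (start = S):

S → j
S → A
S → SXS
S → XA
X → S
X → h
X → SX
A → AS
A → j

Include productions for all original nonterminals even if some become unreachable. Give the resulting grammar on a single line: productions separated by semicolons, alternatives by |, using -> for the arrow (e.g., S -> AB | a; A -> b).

S -> j | AS | XA | SXS; A -> j | AS; X -> h | j | AS | SX | XA | SXS

Unit productions: S->A, X->S.
Unit pairs (A ⇒* B via units): (S,A), (X,A), (X,S).
S: inherits non-unit rules of {A, S} → AS | SXS | XA | j.
A: inherits non-unit rules of {A} → AS | j.
X: inherits non-unit rules of {A, S, X} → AS | SX | SXS | XA | h | j.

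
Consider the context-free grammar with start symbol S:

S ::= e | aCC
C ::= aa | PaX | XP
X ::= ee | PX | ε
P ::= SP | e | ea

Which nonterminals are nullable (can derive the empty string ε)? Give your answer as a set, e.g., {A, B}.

{X}

Directly nullable (have an ε-rule): {X}.
Not nullable: C, P, S — each has a terminal in every rule's right-hand side or depends on a non-nullable symbol.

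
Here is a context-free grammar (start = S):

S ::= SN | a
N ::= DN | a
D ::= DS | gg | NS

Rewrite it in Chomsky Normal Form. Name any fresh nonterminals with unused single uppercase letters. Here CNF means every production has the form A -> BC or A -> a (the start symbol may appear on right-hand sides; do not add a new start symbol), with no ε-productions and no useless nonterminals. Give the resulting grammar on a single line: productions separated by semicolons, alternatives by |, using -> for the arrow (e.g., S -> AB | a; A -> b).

S -> a | SN; A -> g; D -> AA | DS | NS; N -> a | DN

No ε-productions.
No unit productions to eliminate.
TERM: introduce A -> g and substitute in every rule of length ≥2.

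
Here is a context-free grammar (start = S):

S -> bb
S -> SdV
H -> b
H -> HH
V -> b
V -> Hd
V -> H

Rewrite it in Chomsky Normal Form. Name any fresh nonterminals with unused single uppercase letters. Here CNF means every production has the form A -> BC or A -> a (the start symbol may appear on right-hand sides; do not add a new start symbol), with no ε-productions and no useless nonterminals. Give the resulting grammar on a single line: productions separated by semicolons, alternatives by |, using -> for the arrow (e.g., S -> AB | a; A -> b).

S -> BB | SC; A -> d; B -> b; C -> AV; H -> b | HH; V -> b | HA | HH

No ε-productions.
After unit-elimination: S -> bb | SdV; H -> b | HH; V -> b | HH | Hd.
TERM: introduce B -> b, A -> d and substitute in every rule of length ≥2.
BIN: S -> SAV becomes S -> SC, C -> AV.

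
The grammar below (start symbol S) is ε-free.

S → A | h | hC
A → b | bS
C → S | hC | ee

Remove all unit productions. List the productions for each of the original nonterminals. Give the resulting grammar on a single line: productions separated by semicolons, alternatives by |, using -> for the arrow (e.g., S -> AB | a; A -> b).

Unit productions: C->S, S->A.
Unit pairs (A ⇒* B via units): (C,A), (C,S), (S,A).
S: inherits non-unit rules of {A, S} → b | bS | h | hC.
A: inherits non-unit rules of {A} → b | bS.
C: inherits non-unit rules of {A, C, S} → b | bS | ee | h | hC.

S -> b | h | bS | hC; A -> b | bS; C -> b | h | bS | ee | hC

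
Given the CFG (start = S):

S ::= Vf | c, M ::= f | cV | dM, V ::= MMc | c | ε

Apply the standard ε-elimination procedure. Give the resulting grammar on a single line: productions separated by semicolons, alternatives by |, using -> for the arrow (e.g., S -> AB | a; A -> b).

S -> c | f | Vf; M -> c | f | cV | dM; V -> c | MMc

Nullable set: {V}.
S -> Vf: V nullable, giving Vf | f.
M -> cV: V nullable, giving c | cV.
Drop V -> ε.
Unchanged (no nullable symbols): S -> c; M -> dM; M -> f; V -> MMc; V -> c.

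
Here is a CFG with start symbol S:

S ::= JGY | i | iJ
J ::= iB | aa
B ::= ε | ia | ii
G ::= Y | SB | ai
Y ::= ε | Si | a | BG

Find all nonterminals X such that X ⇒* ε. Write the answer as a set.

{B, G, Y}

Directly nullable (have an ε-rule): {B, Y}.
G is nullable via G -> Y (every symbol on the right is already known nullable).
Not nullable: J, S — each has a terminal in every rule's right-hand side or depends on a non-nullable symbol.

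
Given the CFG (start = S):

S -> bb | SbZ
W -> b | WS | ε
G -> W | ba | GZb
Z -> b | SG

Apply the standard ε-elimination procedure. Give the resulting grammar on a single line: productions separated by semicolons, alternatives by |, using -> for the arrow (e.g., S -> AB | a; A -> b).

S -> bb | SbZ; G -> W | Zb | ba | GZb; W -> S | b | WS; Z -> S | b | SG

Nullable set: {G, W}.
G -> GZb: G nullable, giving GZb | Zb.
G -> W: W nullable, giving W.
Drop W -> ε.
W -> WS: W nullable, giving S | WS.
Z -> SG: G nullable, giving S | SG.
Unchanged (no nullable symbols): S -> SbZ; S -> bb; G -> ba; W -> b; Z -> b.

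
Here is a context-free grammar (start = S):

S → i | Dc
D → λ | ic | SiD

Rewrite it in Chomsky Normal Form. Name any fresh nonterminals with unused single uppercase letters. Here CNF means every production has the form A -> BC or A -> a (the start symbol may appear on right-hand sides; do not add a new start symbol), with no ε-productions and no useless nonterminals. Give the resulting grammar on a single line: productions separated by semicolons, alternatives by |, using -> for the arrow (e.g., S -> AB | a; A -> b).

Nullable: {D}; after ε-elimination: S -> c | i | Dc; D -> Si | ic | SiD.
No unit productions to eliminate.
TERM: introduce B -> c, A -> i and substitute in every rule of length ≥2.
BIN: D -> SAD becomes D -> SC, C -> AD.

S -> c | i | DB; A -> i; B -> c; C -> AD; D -> AB | SA | SC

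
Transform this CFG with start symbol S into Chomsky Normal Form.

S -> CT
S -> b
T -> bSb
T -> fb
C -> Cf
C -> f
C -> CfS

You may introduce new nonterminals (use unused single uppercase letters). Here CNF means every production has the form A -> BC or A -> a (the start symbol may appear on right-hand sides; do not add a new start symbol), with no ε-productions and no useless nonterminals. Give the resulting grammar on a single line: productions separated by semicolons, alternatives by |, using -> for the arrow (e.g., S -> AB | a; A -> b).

S -> b | CT; A -> f; B -> b; C -> f | CA | CD; D -> AS; E -> SB; T -> AB | BE

No ε-productions.
No unit productions to eliminate.
TERM: introduce B -> b, A -> f and substitute in every rule of length ≥2.
BIN: C -> CAS becomes C -> CD, D -> AS; T -> BSB becomes T -> BE, E -> SB.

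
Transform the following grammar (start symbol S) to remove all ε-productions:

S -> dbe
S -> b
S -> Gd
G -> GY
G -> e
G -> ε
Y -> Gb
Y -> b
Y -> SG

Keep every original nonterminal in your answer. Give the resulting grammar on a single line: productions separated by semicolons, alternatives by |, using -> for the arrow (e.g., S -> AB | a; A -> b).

Nullable set: {G}.
S -> Gd: G nullable, giving Gd | d.
Drop G -> ε.
G -> GY: G nullable, giving GY | Y.
Y -> Gb: G nullable, giving Gb | b.
Y -> SG: G nullable, giving S | SG.
Unchanged (no nullable symbols): S -> b; S -> dbe; G -> e; Y -> b.

S -> b | d | Gd | dbe; G -> Y | e | GY; Y -> S | b | Gb | SG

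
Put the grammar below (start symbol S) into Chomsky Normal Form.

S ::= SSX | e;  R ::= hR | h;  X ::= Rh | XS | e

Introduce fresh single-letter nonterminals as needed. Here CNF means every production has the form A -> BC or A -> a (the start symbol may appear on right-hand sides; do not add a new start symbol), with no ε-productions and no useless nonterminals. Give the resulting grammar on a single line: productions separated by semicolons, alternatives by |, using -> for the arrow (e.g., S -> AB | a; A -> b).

No ε-productions.
No unit productions to eliminate.
TERM: introduce A -> h and substitute in every rule of length ≥2.
BIN: S -> SSX becomes S -> SB, B -> SX.

S -> e | SB; A -> h; B -> SX; R -> h | AR; X -> e | RA | XS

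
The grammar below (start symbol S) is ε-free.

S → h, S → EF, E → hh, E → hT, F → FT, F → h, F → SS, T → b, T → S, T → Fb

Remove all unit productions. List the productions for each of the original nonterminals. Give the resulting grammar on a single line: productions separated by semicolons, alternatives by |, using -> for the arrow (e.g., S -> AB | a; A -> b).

Unit productions: T->S.
Unit pairs (A ⇒* B via units): (T,S).
S: inherits non-unit rules of {S} → EF | h.
E: inherits non-unit rules of {E} → hT | hh.
F: inherits non-unit rules of {F} → FT | SS | h.
T: inherits non-unit rules of {S, T} → EF | Fb | b | h.

S -> h | EF; E -> hT | hh; F -> h | FT | SS; T -> b | h | EF | Fb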